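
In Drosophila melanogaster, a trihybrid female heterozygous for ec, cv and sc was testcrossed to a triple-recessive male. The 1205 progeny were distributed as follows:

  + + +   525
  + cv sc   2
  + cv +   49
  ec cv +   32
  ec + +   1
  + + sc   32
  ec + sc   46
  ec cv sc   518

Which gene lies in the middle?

The two most frequent reciprocal classes, + + + and ec cv sc, are the parental types, so the F1 was + + + / ec cv sc.
The two rarest classes, ec + + and + cv sc, are the double crossovers. Comparing them with the parentals, only the ec allele has switched, so ec is the middle locus and the order is cv – ec – sc.

ec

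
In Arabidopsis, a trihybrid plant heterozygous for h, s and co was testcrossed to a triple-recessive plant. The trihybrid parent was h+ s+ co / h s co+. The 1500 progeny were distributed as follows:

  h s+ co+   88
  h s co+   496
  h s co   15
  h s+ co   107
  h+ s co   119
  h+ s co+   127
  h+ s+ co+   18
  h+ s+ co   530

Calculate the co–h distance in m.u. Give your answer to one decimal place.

17.8 m.u.

The two rarest classes, h+ s+ co+ and h s co, are the double crossovers. Comparing them with the parentals, only the co allele has switched, so co is the middle locus and the order is h – co – s.
Crossovers in the h–co interval produce the single-crossover classes h s+ co and h+ s co+ (107 + 127 = 234) plus the double crossovers (33).
RF(h–co) = (234 + 33) / 1500 = 267/1500 = 0.1780 → 17.8 m.u.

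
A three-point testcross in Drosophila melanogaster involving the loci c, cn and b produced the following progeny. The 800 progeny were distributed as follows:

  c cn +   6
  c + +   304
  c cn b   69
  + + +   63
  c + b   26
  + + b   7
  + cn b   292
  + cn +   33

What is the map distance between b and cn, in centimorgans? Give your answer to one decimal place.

The two most frequent reciprocal classes, + cn b and c + +, are the parental types, so the F1 was + cn b / c + +.
The two rarest classes, + + b and c cn +, are the double crossovers. Comparing them with the parentals, only the cn allele has switched, so cn is the middle locus and the order is b – cn – c.
Crossovers in the b–cn interval produce the single-crossover classes + cn + and c + b (33 + 26 = 59) plus the double crossovers (13).
RF(b–cn) = (59 + 13) / 800 = 72/800 = 0.0900 → 9.0 centimorgans.

9.0 centimorgans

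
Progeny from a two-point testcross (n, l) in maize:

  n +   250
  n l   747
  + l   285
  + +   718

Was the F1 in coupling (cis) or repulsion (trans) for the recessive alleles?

The two most frequent classes are + + (718) and n l (747); these are the parental (non-recombinant) types.
So the F1 carried + + on one chromosome and n l on the other — the recessive alleles are on the same chromosome (cis / coupling).

cis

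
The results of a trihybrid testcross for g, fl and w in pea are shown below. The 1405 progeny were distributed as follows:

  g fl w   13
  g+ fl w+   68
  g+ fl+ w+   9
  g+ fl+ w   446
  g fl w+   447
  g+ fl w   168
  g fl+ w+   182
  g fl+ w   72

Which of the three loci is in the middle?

The two most frequent reciprocal classes, g fl w+ and g+ fl+ w, are the parental types, so the F1 was g fl w+ / g+ fl+ w.
The two rarest classes, g fl w and g+ fl+ w+, are the double crossovers. Comparing them with the parentals, only the w allele has switched, so w is the middle locus and the order is g – w – fl.

w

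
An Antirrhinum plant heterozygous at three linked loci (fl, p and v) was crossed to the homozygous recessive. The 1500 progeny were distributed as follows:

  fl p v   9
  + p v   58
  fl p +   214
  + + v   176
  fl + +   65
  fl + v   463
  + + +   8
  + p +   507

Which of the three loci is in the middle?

The two most frequent reciprocal classes, + p + and fl + v, are the parental types, so the F1 was + p + / fl + v.
The two rarest classes, + + + and fl p v, are the double crossovers. Comparing them with the parentals, only the p allele has switched, so p is the middle locus and the order is v – p – fl.

p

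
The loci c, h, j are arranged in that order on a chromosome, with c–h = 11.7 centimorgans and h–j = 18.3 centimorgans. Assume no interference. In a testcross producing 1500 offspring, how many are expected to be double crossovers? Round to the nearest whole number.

Map distances give recombination frequencies of 0.117 and 0.183 for the two intervals.
With no interference, expected double-crossover frequency = 0.117 × 0.183 = 0.02141.
Expected number = 0.02141 × 1500 = 32.12 ≈ 32.

32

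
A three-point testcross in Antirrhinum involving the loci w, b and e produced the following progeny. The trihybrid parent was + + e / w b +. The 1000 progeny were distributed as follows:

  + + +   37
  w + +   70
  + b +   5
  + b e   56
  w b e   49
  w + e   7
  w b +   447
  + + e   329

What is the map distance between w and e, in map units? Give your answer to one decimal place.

9.8 map units

The two rarest classes, w + e and + b +, are the double crossovers. Comparing them with the parentals, only the w allele has switched, so w is the middle locus and the order is b – w – e.
Crossovers in the w–e interval produce the single-crossover classes + + + and w b e (37 + 49 = 86) plus the double crossovers (12).
RF(w–e) = (86 + 12) / 1000 = 98/1000 = 0.0980 → 9.8 map units.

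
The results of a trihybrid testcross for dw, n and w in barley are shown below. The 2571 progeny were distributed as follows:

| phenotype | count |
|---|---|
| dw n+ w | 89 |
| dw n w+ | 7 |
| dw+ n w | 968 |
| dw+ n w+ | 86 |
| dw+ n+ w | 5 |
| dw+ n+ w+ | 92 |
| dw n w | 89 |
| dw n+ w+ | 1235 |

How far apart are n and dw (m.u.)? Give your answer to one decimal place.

7.5 m.u.

The two most frequent reciprocal classes, dw+ n w and dw n+ w+, are the parental types, so the F1 was dw+ n w / dw n+ w+.
The two rarest classes, dw+ n+ w and dw n w+, are the double crossovers. Comparing them with the parentals, only the n allele has switched, so n is the middle locus and the order is dw – n – w.
Crossovers in the dw–n interval produce the single-crossover classes dw n w and dw+ n+ w+ (89 + 92 = 181) plus the double crossovers (12).
RF(dw–n) = (181 + 12) / 2571 = 193/2571 = 0.0751 → 7.5 m.u.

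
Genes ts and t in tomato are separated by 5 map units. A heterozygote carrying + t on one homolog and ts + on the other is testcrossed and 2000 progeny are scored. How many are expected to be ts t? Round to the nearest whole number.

50

A map distance of 5 map units corresponds to a recombination frequency of 0.050.
The F1 is + t / ts +, so ts t is a recombinant gamete class with expected frequency r/2 = 0.050/2 = 0.0250.
Expected number = 0.0250 × 2000 = 50.00 ≈ 50.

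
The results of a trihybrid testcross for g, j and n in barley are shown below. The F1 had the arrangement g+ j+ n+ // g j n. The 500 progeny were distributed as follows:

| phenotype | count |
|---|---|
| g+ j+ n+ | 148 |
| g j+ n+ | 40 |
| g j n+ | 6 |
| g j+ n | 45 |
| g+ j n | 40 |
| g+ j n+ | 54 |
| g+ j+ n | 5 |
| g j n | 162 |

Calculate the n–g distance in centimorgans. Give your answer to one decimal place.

18.2 centimorgans

The two rarest classes, g+ j+ n and g j n+, are the double crossovers. Comparing them with the parentals, only the n allele has switched, so n is the middle locus and the order is j – n – g.
Crossovers in the n–g interval produce the single-crossover classes g j+ n+ and g+ j n (40 + 40 = 80) plus the double crossovers (11).
RF(n–g) = (80 + 11) / 500 = 91/500 = 0.1820 → 18.2 centimorgans.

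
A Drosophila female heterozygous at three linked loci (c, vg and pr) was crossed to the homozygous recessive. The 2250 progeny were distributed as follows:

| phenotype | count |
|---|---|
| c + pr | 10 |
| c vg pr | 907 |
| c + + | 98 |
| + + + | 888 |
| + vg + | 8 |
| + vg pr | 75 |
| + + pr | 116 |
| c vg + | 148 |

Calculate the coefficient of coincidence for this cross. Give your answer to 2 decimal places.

The two most frequent reciprocal classes, c vg pr and + + +, are the parental types, so the F1 was c vg pr / + + +.
The two rarest classes, c + pr and + vg +, are the double crossovers. Comparing them with the parentals, only the vg allele has switched, so vg is the middle locus and the order is pr – vg – c.
pr–vg: (264 + 18)/2250 = 0.1253; vg–c: (173 + 18)/2250 = 0.0849.
Expected DCO frequency = 0.1253 × 0.0849 ≈ 0.01064; observed = 18/2250 ≈ 0.00800.
Coefficient of coincidence = 0.00800/0.01064 ≈ 0.75.

0.75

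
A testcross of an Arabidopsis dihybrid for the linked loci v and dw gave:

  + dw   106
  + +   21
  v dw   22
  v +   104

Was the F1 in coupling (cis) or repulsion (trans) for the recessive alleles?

The two most frequent classes are + dw (106) and v + (104); these are the parental (non-recombinant) types.
So the F1 carried + dw on one chromosome and v + on the other — the recessive alleles are on opposite chromosomes (trans / repulsion).

trans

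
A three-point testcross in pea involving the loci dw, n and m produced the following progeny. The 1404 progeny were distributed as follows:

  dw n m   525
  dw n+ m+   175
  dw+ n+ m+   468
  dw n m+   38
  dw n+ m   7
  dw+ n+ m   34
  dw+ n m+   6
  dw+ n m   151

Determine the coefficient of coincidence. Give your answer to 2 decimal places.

The two most frequent reciprocal classes, dw n m and dw+ n+ m+, are the parental types, so the F1 was dw n m / dw+ n+ m+.
The two rarest classes, dw n+ m and dw+ n m+, are the double crossovers. Comparing them with the parentals, only the n allele has switched, so n is the middle locus and the order is dw – n – m.
dw–n: (326 + 13)/1404 = 0.2415; n–m: (72 + 13)/1404 = 0.0605.
Expected DCO frequency = 0.2415 × 0.0605 ≈ 0.01461; observed = 13/1404 ≈ 0.00926.
Coefficient of coincidence = 0.00926/0.01461 ≈ 0.63.

0.63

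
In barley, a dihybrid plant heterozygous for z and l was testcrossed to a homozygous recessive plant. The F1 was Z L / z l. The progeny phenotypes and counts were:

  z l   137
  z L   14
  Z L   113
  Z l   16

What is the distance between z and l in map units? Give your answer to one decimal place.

10.7 map units

The recombinant classes are Z l and z L: 16 + 14 = 30.
Recombination frequency = 30/280 = 0.1071 ≈ 10.7%, i.e. 10.7 map units.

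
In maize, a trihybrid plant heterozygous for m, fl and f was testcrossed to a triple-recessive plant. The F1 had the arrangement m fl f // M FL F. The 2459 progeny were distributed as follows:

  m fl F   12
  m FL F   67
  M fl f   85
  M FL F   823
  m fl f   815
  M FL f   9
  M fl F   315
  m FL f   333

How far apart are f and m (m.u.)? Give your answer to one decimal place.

The two rarest classes, m fl F and M FL f, are the double crossovers. Comparing them with the parentals, only the f allele has switched, so f is the middle locus and the order is fl – f – m.
Crossovers in the f–m interval produce the single-crossover classes M fl f and m FL F (85 + 67 = 152) plus the double crossovers (21).
RF(f–m) = (152 + 21) / 2459 = 173/2459 = 0.0704 → 7.0 m.u.

7.0 m.u.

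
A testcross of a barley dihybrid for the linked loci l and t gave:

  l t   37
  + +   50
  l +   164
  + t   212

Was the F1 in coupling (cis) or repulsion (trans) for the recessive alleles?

The two most frequent classes are + t (212) and l + (164); these are the parental (non-recombinant) types.
So the F1 carried + t on one chromosome and l + on the other — the recessive alleles are on opposite chromosomes (trans / repulsion).

trans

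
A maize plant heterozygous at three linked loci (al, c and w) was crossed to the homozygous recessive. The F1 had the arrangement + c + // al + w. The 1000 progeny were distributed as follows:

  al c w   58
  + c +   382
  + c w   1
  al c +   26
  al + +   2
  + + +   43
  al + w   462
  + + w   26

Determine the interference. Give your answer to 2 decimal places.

0.48

The two rarest classes, + c w and al + +, are the double crossovers. Comparing them with the parentals, only the w allele has switched, so w is the middle locus and the order is c – w – al.
c–w: (101 + 3)/1000 = 0.1040; w–al: (52 + 3)/1000 = 0.0550.
Expected DCO frequency = 0.1040 × 0.0550 ≈ 0.00572; observed = 3/1000 ≈ 0.00300.
Coefficient of coincidence = 0.00300/0.00572 ≈ 0.52; interference = 1 − 0.52 = 0.48.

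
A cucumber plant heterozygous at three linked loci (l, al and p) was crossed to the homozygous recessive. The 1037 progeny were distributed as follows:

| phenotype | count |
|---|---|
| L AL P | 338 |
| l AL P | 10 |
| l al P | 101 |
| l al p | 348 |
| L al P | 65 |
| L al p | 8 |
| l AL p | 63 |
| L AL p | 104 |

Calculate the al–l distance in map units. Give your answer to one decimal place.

14.1 map units

The two most frequent reciprocal classes, l al p and L AL P, are the parental types, so the F1 was l al p / L AL P.
The two rarest classes, L al p and l AL P, are the double crossovers. Comparing them with the parentals, only the l allele has switched, so l is the middle locus and the order is al – l – p.
Crossovers in the al–l interval produce the single-crossover classes l AL p and L al P (63 + 65 = 128) plus the double crossovers (18).
RF(al–l) = (128 + 18) / 1037 = 146/1037 = 0.1408 → 14.1 map units.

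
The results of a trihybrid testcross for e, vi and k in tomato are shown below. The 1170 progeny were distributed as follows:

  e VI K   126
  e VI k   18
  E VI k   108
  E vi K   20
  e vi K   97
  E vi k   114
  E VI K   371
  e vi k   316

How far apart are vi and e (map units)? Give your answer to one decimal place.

23.8 map units

The two most frequent reciprocal classes, E VI K and e vi k, are the parental types, so the F1 was E VI K / e vi k.
The two rarest classes, E vi K and e VI k, are the double crossovers. Comparing them with the parentals, only the vi allele has switched, so vi is the middle locus and the order is k – vi – e.
Crossovers in the vi–e interval produce the single-crossover classes e VI K and E vi k (126 + 114 = 240) plus the double crossovers (38).
RF(vi–e) = (240 + 38) / 1170 = 278/1170 = 0.2376 → 23.8 map units.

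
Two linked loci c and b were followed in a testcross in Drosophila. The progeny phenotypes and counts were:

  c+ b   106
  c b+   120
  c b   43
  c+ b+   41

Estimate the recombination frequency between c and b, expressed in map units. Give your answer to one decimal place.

The two most frequent classes, c+ b (106) and c b+ (120), are the parental types, so the F1 was c+ b / c b+.
The recombinant classes are c+ b+ and c b: 41 + 43 = 84.
Recombination frequency = 84/310 = 0.2710 ≈ 27.1%, i.e. 27.1 map units.

27.1 map units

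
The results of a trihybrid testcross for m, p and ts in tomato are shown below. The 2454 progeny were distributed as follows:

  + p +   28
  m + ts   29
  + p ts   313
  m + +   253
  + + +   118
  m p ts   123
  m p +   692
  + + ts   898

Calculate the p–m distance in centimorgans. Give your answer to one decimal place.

The two most frequent reciprocal classes, + + ts and m p +, are the parental types, so the F1 was + + ts / m p +.
The two rarest classes, m + ts and + p +, are the double crossovers. Comparing them with the parentals, only the m allele has switched, so m is the middle locus and the order is p – m – ts.
Crossovers in the p–m interval produce the single-crossover classes + p ts and m + + (313 + 253 = 566) plus the double crossovers (57).
RF(p–m) = (566 + 57) / 2454 = 623/2454 = 0.2539 → 25.4 centimorgans.

25.4 centimorgans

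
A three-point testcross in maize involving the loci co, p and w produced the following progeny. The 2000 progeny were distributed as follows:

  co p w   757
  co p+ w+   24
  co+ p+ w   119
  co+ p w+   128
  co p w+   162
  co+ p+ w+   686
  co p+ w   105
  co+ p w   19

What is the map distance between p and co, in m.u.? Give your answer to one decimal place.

13.8 m.u.

The two most frequent reciprocal classes, co p w and co+ p+ w+, are the parental types, so the F1 was co p w / co+ p+ w+.
The two rarest classes, co+ p w and co p+ w+, are the double crossovers. Comparing them with the parentals, only the co allele has switched, so co is the middle locus and the order is p – co – w.
Crossovers in the p–co interval produce the single-crossover classes co p+ w and co+ p w+ (105 + 128 = 233) plus the double crossovers (43).
RF(p–co) = (233 + 43) / 2000 = 276/2000 = 0.1380 → 13.8 m.u.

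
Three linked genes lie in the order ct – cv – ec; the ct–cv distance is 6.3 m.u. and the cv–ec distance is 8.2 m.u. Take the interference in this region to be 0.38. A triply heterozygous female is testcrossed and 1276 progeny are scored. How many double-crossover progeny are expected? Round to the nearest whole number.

4

Map distances give recombination frequencies of 0.063 and 0.082 for the two intervals.
With interference 0.38 (so coincidence = 0.62), expected double-crossover frequency = 0.063 × 0.082 × 0.62 = 0.00320.
Expected number = 0.00320 × 1276 = 4.09 ≈ 4.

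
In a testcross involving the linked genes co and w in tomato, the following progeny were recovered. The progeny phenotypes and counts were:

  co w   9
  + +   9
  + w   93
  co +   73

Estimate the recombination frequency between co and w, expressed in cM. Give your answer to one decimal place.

The two most frequent classes, + w (93) and co + (73), are the parental types, so the F1 was + w / co +.
The recombinant classes are + + and co w: 9 + 9 = 18.
Recombination frequency = 18/184 = 0.0978 ≈ 9.8%, i.e. 9.8 cM.

9.8 cM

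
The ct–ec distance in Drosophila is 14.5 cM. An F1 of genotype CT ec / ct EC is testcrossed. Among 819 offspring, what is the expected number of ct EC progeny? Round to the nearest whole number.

A map distance of 14.5 cM corresponds to a recombination frequency of 0.145.
The F1 is CT ec / ct EC, so ct EC is a parental gamete class with expected frequency (1 − r)/2 = 0.855/2 = 0.4275.
Expected number = 0.4275 × 819 = 350.12 ≈ 350.

350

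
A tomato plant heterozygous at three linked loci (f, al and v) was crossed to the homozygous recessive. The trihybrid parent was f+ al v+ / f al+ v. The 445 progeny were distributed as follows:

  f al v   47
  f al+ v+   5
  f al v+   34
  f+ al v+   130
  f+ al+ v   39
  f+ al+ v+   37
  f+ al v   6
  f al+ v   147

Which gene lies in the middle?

v

The two rarest classes, f+ al v and f al+ v+, are the double crossovers. Comparing them with the parentals, only the v allele has switched, so v is the middle locus and the order is f – v – al.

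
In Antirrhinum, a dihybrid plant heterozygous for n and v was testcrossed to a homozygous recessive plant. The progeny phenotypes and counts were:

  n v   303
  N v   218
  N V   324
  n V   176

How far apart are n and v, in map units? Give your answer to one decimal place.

The two most frequent classes, N V (324) and n v (303), are the parental types, so the F1 was N V / n v.
The recombinant classes are N v and n V: 218 + 176 = 394.
Recombination frequency = 394/1021 = 0.3859 ≈ 38.6%, i.e. 38.6 map units.

38.6 map units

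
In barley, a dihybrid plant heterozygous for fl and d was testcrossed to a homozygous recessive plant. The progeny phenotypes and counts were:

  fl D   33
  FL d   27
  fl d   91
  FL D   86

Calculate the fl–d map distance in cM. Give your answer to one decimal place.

The two most frequent classes, FL D (86) and fl d (91), are the parental types, so the F1 was FL D / fl d.
The recombinant classes are FL d and fl D: 27 + 33 = 60.
Recombination frequency = 60/237 = 0.2532 ≈ 25.3%, i.e. 25.3 cM.

25.3 cM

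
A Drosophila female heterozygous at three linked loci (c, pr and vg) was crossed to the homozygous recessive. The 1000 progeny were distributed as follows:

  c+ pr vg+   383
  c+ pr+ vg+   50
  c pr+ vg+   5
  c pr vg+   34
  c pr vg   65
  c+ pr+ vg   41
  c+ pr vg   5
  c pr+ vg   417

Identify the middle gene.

The two most frequent reciprocal classes, c pr+ vg and c+ pr vg+, are the parental types, so the F1 was c pr+ vg / c+ pr vg+.
The two rarest classes, c pr+ vg+ and c+ pr vg, are the double crossovers. Comparing them with the parentals, only the vg allele has switched, so vg is the middle locus and the order is c – vg – pr.

vg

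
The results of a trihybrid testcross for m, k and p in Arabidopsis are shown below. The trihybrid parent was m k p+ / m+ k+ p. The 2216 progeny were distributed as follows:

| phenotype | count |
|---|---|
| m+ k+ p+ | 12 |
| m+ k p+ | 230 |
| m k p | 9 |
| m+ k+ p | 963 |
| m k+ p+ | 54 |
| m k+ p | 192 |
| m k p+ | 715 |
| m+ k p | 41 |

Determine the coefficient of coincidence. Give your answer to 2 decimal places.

0.91

The two rarest classes, m k p and m+ k+ p+, are the double crossovers. Comparing them with the parentals, only the p allele has switched, so p is the middle locus and the order is m – p – k.
m–p: (422 + 21)/2216 = 0.1999; p–k: (95 + 21)/2216 = 0.0523.
Expected DCO frequency = 0.1999 × 0.0523 ≈ 0.01045; observed = 21/2216 ≈ 0.00948.
Coefficient of coincidence = 0.00948/0.01045 ≈ 0.91.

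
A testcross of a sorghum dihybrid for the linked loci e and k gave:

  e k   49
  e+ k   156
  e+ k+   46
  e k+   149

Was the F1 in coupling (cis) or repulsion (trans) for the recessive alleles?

The two most frequent classes are e+ k (156) and e k+ (149); these are the parental (non-recombinant) types.
So the F1 carried e+ k on one chromosome and e k+ on the other — the recessive alleles are on opposite chromosomes (trans / repulsion).

trans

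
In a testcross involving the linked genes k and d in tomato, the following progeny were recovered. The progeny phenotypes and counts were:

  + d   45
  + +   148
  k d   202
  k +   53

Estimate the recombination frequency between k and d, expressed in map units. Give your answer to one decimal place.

21.9 map units

The two most frequent classes, + + (148) and k d (202), are the parental types, so the F1 was + + / k d.
The recombinant classes are + d and k +: 45 + 53 = 98.
Recombination frequency = 98/448 = 0.2188 ≈ 21.9%, i.e. 21.9 map units.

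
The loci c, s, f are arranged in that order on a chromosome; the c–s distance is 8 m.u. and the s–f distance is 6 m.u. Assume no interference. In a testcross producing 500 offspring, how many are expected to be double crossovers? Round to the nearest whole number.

2

Map distances give recombination frequencies of 0.080 and 0.060 for the two intervals.
With no interference, expected double-crossover frequency = 0.080 × 0.060 = 0.00480.
Expected number = 0.00480 × 500 = 2.40 ≈ 2.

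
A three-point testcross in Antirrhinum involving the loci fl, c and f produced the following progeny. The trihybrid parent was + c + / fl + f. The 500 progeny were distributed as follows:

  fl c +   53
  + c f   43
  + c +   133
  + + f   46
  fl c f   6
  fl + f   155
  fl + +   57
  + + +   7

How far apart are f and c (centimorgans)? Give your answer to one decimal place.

The two rarest classes, + + + and fl c f, are the double crossovers. Comparing them with the parentals, only the c allele has switched, so c is the middle locus and the order is fl – c – f.
Crossovers in the c–f interval produce the single-crossover classes + c f and fl + + (43 + 57 = 100) plus the double crossovers (13).
RF(c–f) = (100 + 13) / 500 = 113/500 = 0.2260 → 22.6 centimorgans.

22.6 centimorgans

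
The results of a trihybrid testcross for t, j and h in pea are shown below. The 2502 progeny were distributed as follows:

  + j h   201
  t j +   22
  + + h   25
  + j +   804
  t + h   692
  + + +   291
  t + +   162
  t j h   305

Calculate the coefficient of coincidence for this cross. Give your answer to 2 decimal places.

0.45

The two most frequent reciprocal classes, + j + and t + h, are the parental types, so the F1 was + j + / t + h.
The two rarest classes, t j + and + + h, are the double crossovers. Comparing them with the parentals, only the t allele has switched, so t is the middle locus and the order is j – t – h.
j–t: (596 + 47)/2502 = 0.2570; t–h: (363 + 47)/2502 = 0.1639.
Expected DCO frequency = 0.2570 × 0.1639 ≈ 0.04212; observed = 47/2502 ≈ 0.01878.
Coefficient of coincidence = 0.01878/0.04212 ≈ 0.45.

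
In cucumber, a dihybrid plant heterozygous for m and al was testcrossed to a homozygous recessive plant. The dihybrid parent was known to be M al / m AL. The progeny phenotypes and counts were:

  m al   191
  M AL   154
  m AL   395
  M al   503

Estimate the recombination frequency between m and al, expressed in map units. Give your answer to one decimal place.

27.8 map units

The recombinant classes are M AL and m al: 154 + 191 = 345.
Recombination frequency = 345/1243 = 0.2776 ≈ 27.8%, i.e. 27.8 map units.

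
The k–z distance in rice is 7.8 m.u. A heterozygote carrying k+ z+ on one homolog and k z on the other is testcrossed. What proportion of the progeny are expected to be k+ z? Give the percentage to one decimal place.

3.9%

A map distance of 7.8 m.u. corresponds to a recombination frequency of 0.078.
The F1 is k+ z+ / k z, so k+ z is a recombinant gamete class with expected frequency r/2 = 0.078/2 = 0.0390.
That is 0.0390 = 3.9% of the progeny.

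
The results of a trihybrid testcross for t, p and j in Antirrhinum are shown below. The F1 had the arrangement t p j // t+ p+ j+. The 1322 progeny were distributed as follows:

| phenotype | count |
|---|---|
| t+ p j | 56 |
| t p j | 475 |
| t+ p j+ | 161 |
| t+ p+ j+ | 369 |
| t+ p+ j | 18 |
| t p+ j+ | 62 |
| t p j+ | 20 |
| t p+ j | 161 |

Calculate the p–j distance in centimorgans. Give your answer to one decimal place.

The two rarest classes, t p j+ and t+ p+ j, are the double crossovers. Comparing them with the parentals, only the j allele has switched, so j is the middle locus and the order is p – j – t.
Crossovers in the p–j interval produce the single-crossover classes t p+ j and t+ p j+ (161 + 161 = 322) plus the double crossovers (38).
RF(p–j) = (322 + 38) / 1322 = 360/1322 = 0.2723 → 27.2 centimorgans.

27.2 centimorgans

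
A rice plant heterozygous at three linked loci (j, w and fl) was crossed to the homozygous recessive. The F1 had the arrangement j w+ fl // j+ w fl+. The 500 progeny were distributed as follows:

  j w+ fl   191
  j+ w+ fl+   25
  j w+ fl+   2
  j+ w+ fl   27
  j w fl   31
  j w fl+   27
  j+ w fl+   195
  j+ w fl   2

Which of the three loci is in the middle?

fl

The two rarest classes, j w+ fl+ and j+ w fl, are the double crossovers. Comparing them with the parentals, only the fl allele has switched, so fl is the middle locus and the order is j – fl – w.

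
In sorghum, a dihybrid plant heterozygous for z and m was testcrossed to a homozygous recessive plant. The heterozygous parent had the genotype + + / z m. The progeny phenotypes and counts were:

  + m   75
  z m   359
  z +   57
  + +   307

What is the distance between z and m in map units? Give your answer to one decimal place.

16.5 map units

The recombinant classes are + m and z +: 75 + 57 = 132.
Recombination frequency = 132/798 = 0.1654 ≈ 16.5%, i.e. 16.5 map units.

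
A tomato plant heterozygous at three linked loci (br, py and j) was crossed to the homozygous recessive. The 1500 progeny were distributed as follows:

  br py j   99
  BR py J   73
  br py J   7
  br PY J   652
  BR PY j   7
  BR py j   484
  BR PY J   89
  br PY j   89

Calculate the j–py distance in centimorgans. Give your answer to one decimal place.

The two most frequent reciprocal classes, BR py j and br PY J, are the parental types, so the F1 was BR py j / br PY J.
The two rarest classes, BR PY j and br py J, are the double crossovers. Comparing them with the parentals, only the py allele has switched, so py is the middle locus and the order is j – py – br.
Crossovers in the j–py interval produce the single-crossover classes BR py J and br PY j (73 + 89 = 162) plus the double crossovers (14).
RF(j–py) = (162 + 14) / 1500 = 176/1500 = 0.1173 → 11.7 centimorgans.

11.7 centimorgans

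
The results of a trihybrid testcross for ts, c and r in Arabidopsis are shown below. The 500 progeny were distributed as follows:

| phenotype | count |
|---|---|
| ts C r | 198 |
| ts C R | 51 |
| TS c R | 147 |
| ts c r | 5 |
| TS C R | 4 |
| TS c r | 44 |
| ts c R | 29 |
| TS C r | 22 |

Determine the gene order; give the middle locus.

The two most frequent reciprocal classes, TS c R and ts C r, are the parental types, so the F1 was TS c R / ts C r.
The two rarest classes, TS C R and ts c r, are the double crossovers. Comparing them with the parentals, only the c allele has switched, so c is the middle locus and the order is ts – c – r.

c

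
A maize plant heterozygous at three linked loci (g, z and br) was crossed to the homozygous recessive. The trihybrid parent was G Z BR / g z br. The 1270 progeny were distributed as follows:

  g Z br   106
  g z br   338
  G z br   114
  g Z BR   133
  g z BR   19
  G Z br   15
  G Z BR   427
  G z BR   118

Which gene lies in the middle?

The two rarest classes, G Z br and g z BR, are the double crossovers. Comparing them with the parentals, only the br allele has switched, so br is the middle locus and the order is g – br – z.

br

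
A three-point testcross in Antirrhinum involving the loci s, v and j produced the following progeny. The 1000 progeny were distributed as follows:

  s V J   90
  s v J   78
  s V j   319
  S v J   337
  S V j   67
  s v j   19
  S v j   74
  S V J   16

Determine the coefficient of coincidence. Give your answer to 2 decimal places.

The two most frequent reciprocal classes, S v J and s V j, are the parental types, so the F1 was S v J / s V j.
The two rarest classes, S V J and s v j, are the double crossovers. Comparing them with the parentals, only the v allele has switched, so v is the middle locus and the order is s – v – j.
s–v: (145 + 35)/1000 = 0.1800; v–j: (164 + 35)/1000 = 0.1990.
Expected DCO frequency = 0.1800 × 0.1990 ≈ 0.03582; observed = 35/1000 ≈ 0.03500.
Coefficient of coincidence = 0.03500/0.03582 ≈ 0.98.

0.98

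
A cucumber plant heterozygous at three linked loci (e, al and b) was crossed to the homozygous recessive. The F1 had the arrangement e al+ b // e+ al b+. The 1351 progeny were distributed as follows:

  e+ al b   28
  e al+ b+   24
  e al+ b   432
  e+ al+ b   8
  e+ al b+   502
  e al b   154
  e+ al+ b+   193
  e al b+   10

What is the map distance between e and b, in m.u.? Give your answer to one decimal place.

The two rarest classes, e+ al+ b and e al b+, are the double crossovers. Comparing them with the parentals, only the e allele has switched, so e is the middle locus and the order is al – e – b.
Crossovers in the e–b interval produce the single-crossover classes e al+ b+ and e+ al b (24 + 28 = 52) plus the double crossovers (18).
RF(e–b) = (52 + 18) / 1351 = 70/1351 = 0.0518 → 5.2 m.u.

5.2 m.u.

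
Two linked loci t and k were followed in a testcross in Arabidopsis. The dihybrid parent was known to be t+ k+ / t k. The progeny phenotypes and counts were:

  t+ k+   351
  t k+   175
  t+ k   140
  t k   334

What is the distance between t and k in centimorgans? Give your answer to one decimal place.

The recombinant classes are t+ k and t k+: 140 + 175 = 315.
Recombination frequency = 315/1000 = 0.3150 ≈ 31.5%, i.e. 31.5 centimorgans.

31.5 centimorgans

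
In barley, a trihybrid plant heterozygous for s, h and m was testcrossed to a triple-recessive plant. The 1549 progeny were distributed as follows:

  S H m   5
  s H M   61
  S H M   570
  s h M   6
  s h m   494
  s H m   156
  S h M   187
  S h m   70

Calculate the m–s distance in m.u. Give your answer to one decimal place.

The two most frequent reciprocal classes, S H M and s h m, are the parental types, so the F1 was S H M / s h m.
The two rarest classes, S H m and s h M, are the double crossovers. Comparing them with the parentals, only the m allele has switched, so m is the middle locus and the order is s – m – h.
Crossovers in the s–m interval produce the single-crossover classes s H M and S h m (61 + 70 = 131) plus the double crossovers (11).
RF(s–m) = (131 + 11) / 1549 = 142/1549 = 0.0917 → 9.2 m.u.

9.2 m.u.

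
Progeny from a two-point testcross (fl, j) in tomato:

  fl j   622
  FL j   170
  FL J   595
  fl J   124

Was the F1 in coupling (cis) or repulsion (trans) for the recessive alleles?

The two most frequent classes are FL J (595) and fl j (622); these are the parental (non-recombinant) types.
So the F1 carried FL J on one chromosome and fl j on the other — the recessive alleles are on the same chromosome (cis / coupling).

cis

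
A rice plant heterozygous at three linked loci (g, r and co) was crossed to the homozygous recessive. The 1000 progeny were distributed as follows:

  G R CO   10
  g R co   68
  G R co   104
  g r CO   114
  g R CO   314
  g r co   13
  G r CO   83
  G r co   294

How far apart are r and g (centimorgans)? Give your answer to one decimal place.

24.1 centimorgans

The two most frequent reciprocal classes, G r co and g R CO, are the parental types, so the F1 was G r co / g R CO.
The two rarest classes, g r co and G R CO, are the double crossovers. Comparing them with the parentals, only the g allele has switched, so g is the middle locus and the order is r – g – co.
Crossovers in the r–g interval produce the single-crossover classes G R co and g r CO (104 + 114 = 218) plus the double crossovers (23).
RF(r–g) = (218 + 23) / 1000 = 241/1000 = 0.2410 → 24.1 centimorgans.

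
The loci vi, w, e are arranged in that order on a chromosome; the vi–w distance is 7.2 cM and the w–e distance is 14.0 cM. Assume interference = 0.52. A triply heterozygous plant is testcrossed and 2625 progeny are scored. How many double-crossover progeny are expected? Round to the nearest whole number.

Map distances give recombination frequencies of 0.072 and 0.140 for the two intervals.
With interference 0.52 (so coincidence = 0.48), expected double-crossover frequency = 0.072 × 0.140 × 0.48 = 0.00484.
Expected number = 0.00484 × 2625 = 12.70 ≈ 13.

13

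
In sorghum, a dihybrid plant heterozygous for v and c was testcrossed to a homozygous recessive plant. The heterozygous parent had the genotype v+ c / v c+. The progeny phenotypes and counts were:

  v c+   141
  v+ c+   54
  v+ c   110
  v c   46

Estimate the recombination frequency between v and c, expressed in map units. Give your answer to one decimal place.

28.5 map units

The recombinant classes are v+ c+ and v c: 54 + 46 = 100.
Recombination frequency = 100/351 = 0.2849 ≈ 28.5%, i.e. 28.5 map units.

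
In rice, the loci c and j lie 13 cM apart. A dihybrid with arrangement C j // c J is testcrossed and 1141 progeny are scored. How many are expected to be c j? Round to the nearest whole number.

74

A map distance of 13 cM corresponds to a recombination frequency of 0.130.
The F1 is C j / c J, so c j is a recombinant gamete class with expected frequency r/2 = 0.130/2 = 0.0650.
Expected number = 0.0650 × 1141 = 74.17 ≈ 74.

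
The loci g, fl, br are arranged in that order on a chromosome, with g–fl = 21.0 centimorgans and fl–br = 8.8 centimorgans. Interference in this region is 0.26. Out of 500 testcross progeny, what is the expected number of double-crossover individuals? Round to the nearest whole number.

7

Map distances give recombination frequencies of 0.210 and 0.088 for the two intervals.
With interference 0.26 (so coincidence = 0.74), expected double-crossover frequency = 0.210 × 0.088 × 0.74 = 0.01368.
Expected number = 0.01368 × 500 = 6.84 ≈ 7.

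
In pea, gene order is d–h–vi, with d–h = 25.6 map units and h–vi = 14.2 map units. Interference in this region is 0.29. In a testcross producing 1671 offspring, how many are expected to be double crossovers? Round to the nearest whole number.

43

Map distances give recombination frequencies of 0.256 and 0.142 for the two intervals.
With interference 0.29 (so coincidence = 0.71), expected double-crossover frequency = 0.256 × 0.142 × 0.71 = 0.02581.
Expected number = 0.02581 × 1671 = 43.13 ≈ 43.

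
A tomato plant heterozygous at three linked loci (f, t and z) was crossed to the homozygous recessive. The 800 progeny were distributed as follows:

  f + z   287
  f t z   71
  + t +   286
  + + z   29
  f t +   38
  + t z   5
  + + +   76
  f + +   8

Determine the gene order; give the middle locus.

The two most frequent reciprocal classes, + t + and f + z, are the parental types, so the F1 was + t + / f + z.
The two rarest classes, + t z and f + +, are the double crossovers. Comparing them with the parentals, only the z allele has switched, so z is the middle locus and the order is t – z – f.

z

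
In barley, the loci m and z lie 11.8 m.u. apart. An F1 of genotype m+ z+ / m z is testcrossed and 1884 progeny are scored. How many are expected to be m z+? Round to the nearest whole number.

111

A map distance of 11.8 m.u. corresponds to a recombination frequency of 0.118.
The F1 is m+ z+ / m z, so m z+ is a recombinant gamete class with expected frequency r/2 = 0.118/2 = 0.0590.
Expected number = 0.0590 × 1884 = 111.16 ≈ 111.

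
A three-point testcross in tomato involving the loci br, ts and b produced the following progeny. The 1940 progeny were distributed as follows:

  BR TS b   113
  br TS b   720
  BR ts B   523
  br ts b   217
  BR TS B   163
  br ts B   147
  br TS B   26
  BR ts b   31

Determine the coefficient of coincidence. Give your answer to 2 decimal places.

0.80

The two most frequent reciprocal classes, BR ts B and br TS b, are the parental types, so the F1 was BR ts B / br TS b.
The two rarest classes, BR ts b and br TS B, are the double crossovers. Comparing them with the parentals, only the b allele has switched, so b is the middle locus and the order is ts – b – br.
ts–b: (380 + 57)/1940 = 0.2253; b–br: (260 + 57)/1940 = 0.1634.
Expected DCO frequency = 0.2253 × 0.1634 ≈ 0.03681; observed = 57/1940 ≈ 0.02938.
Coefficient of coincidence = 0.02938/0.03681 ≈ 0.80.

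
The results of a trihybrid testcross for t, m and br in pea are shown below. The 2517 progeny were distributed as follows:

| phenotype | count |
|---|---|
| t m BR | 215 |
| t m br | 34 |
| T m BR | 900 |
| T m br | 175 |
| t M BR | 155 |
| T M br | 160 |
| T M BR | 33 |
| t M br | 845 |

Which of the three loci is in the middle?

The two most frequent reciprocal classes, T m BR and t M br, are the parental types, so the F1 was T m BR / t M br.
The two rarest classes, T M BR and t m br, are the double crossovers. Comparing them with the parentals, only the m allele has switched, so m is the middle locus and the order is t – m – br.

m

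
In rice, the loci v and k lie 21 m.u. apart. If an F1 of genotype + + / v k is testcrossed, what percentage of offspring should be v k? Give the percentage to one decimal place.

39.5%

A map distance of 21 m.u. corresponds to a recombination frequency of 0.210.
The F1 is + + / v k, so v k is a parental gamete class with expected frequency (1 − r)/2 = 0.790/2 = 0.3950.
That is 0.3950 = 39.5% of the progeny.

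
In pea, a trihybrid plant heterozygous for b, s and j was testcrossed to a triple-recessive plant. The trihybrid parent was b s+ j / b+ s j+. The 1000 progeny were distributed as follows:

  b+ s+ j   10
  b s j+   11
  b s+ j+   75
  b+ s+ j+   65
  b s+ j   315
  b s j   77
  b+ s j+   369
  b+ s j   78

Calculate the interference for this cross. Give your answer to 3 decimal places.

The two rarest classes, b+ s+ j and b s j+, are the double crossovers. Comparing them with the parentals, only the b allele has switched, so b is the middle locus and the order is j – b – s.
j–b: (153 + 21)/1000 = 0.1740; b–s: (142 + 21)/1000 = 0.1630.
Expected DCO frequency = 0.1740 × 0.1630 ≈ 0.02836; observed = 21/1000 ≈ 0.02100.
Coefficient of coincidence = 0.02100/0.02836 ≈ 0.740; interference = 1 − 0.740 = 0.260.

0.260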